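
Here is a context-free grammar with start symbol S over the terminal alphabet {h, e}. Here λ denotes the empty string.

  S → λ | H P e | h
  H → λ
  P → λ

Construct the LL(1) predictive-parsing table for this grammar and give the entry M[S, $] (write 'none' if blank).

FIRST(H) = {λ}
FIRST(P) = {λ}
FIRST(S) = {λ, e, h}  (via H P e)
FOLLOW(S) includes $ since S is the start symbol.
FOLLOW(S): S appears on no right-hand side. Thus FOLLOW(S) = {$}.
For S → λ: FIRST(λ) = {λ}, so it goes in M[S, t] for t ∈ {}; since λ ∈ FIRST, also for every t ∈ FOLLOW(S) = {$}.
For S → H P e: FIRST(H P e) = {e}, so it goes in M[S, t] for t ∈ {e}.
For S → h: FIRST(h) = {h}, so it goes in M[S, t] for t ∈ {h}.

S → λ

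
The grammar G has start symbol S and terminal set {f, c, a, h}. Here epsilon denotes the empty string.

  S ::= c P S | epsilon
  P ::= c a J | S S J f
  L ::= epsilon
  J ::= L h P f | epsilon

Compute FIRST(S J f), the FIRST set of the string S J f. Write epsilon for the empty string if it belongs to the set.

{c, f, h}

FIRST(S) = {epsilon, c}
FIRST(L) = {epsilon}
FIRST(J) = {epsilon, h}  (via L h P f)
FIRST(P) = {c, f, h}  (via S S J f)
FIRST(S J f): take FIRST of each symbol in turn, carrying on past any symbol whose FIRST contains epsilon; result {c, f, h}.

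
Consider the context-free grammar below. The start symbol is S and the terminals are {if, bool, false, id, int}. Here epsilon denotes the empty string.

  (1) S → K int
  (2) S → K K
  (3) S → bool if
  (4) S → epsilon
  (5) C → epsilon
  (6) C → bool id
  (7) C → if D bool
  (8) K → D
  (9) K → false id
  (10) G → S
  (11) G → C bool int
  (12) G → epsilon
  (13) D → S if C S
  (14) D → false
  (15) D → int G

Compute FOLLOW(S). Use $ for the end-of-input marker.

{$, bool, false, if, int}

FIRST(C) = {epsilon, bool, if}
FIRST(S) = {epsilon, bool, false, if, int}  (via K int, K K)
FIRST(G) = {epsilon, bool, false, if, int}  (via S, C bool int)
FIRST(D) = {bool, false, if, int}  (via S if C S)
FIRST(K) = {bool, false, if, int}  (via D)
FOLLOW(S) includes $ since S is the start symbol.
FOLLOW(S): in G→S, the suffix after S is empty, so FOLLOW(S) ⊇ FOLLOW(G) = {$, bool, false, if, int}; in D→S if C S (occurrence 1), S is followed by if C S with FIRST {if}; in D→S if C S (occurrence 2), the suffix after S is empty, so FOLLOW(S) ⊇ FOLLOW(D) = {$, bool, false, if, int}. Thus FOLLOW(S) = {$, bool, false, if, int}.
FOLLOW(K): in S→K int, K is followed by int with FIRST {int}; in S→K K (occurrence 1), K is followed by K with FIRST {bool, false, if, int}; in S→K K (occurrence 2), the suffix after K is empty, so FOLLOW(K) ⊇ FOLLOW(S) = {$, bool, false, if, int}. Thus FOLLOW(K) = {$, bool, false, if, int}.
FOLLOW(D): in C→if D bool, D is followed by bool with FIRST {bool}; in K→D, the suffix after D is empty, so FOLLOW(D) ⊇ FOLLOW(K) = {$, bool, false, if, int}. Thus FOLLOW(D) = {$, bool, false, if, int}.
FOLLOW(C): in G→C bool int, C is followed by bool int with FIRST {bool}; in D→S if C S, C is followed by S with FIRST {epsilon, bool, false, if, int}; in D→S if C S, the suffix after C is nullable, so FOLLOW(C) ⊇ FOLLOW(D) = {$, bool, false, if, int}. Thus FOLLOW(C) = {$, bool, false, if, int}.
FOLLOW(G): in D→int G, the suffix after G is empty, so FOLLOW(G) ⊇ FOLLOW(D) = {$, bool, false, if, int}. Thus FOLLOW(G) = {$, bool, false, if, int}.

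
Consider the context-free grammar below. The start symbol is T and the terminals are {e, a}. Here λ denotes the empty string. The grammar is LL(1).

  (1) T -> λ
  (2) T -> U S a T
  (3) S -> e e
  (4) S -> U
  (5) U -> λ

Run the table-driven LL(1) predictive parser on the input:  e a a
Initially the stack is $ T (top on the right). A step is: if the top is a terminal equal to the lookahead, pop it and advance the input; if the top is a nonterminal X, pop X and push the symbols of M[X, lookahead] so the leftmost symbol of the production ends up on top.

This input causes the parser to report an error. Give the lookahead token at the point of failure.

a

step 1: stack=$ T  input=e a a $  — expand T -> U S a T
step 2: stack=$ T a S U  input=e a a $  — expand U -> λ
step 3: stack=$ T a S  input=e a a $  — expand S -> e e
step 4: stack=$ T a e e  input=e a a $  — match e
step 5: stack=$ T a e  input=a a $  — error: top is terminal e but lookahead is a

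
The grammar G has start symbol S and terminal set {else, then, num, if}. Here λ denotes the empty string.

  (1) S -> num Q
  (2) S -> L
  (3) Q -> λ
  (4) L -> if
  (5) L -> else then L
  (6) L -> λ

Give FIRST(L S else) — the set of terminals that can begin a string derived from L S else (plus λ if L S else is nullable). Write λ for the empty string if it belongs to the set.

FIRST(Q) = {λ}
FIRST(L) = {λ, else, if}
FIRST(S) = {λ, else, if, num}  (via L)
FIRST(L S else): take FIRST of each symbol in turn, carrying on past any symbol whose FIRST contains λ; result {else, if, num}.

{else, if, num}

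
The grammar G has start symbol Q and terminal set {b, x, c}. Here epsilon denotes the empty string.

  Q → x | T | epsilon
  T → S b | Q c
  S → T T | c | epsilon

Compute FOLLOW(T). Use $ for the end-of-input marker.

{$, b, c, x}

FIRST(Q): from Q→x we get {x}; from Q→T we get {b, c, x}; from Q→epsilon we get {epsilon}. So FIRST(Q) = {epsilon, b, c, x}.
FIRST(T): from T→S b we get {b, c, x}; from T→Q c we get {b, c, x}. So FIRST(T) = {b, c, x}.
FIRST(S): from S→T T we get {b, c, x}; from S→c we get {c}; from S→epsilon we get {epsilon}. So FIRST(S) = {epsilon, b, c, x}.
FOLLOW(Q) includes $ since Q is the start symbol.
FOLLOW(Q): in T→Q c, Q is followed by c with FIRST {c}. Thus FOLLOW(Q) = {$, c}.
FOLLOW(S): in T→S b, S is followed by b with FIRST {b}. Thus FOLLOW(S) = {b}.
FOLLOW(T): in Q→T, the suffix after T is empty, so FOLLOW(T) ⊇ FOLLOW(Q) = {$, c}; in S→T T (occurrence 1), T is followed by T with FIRST {b, c, x}; in S→T T (occurrence 2), the suffix after T is empty, so FOLLOW(T) ⊇ FOLLOW(S) = {b}. Thus FOLLOW(T) = {$, b, c, x}.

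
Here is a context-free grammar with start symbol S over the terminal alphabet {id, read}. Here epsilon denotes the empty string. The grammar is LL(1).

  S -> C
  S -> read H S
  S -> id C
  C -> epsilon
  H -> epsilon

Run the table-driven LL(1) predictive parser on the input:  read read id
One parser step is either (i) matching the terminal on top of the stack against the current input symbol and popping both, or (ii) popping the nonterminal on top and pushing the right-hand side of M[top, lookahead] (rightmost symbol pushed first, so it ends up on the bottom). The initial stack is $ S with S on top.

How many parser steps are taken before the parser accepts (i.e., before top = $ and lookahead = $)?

     Stack       Input           Action
  1  $ S         read read id $  expand S -> read H S
  2  $ S H read  read read id $  match read
  3  $ S H       read id $       expand H -> epsilon
  4  $ S         read id $       expand S -> read H S
  5  $ S H read  read id $       match read
  6  $ S H       id $            expand H -> epsilon
  7  $ S         id $            expand S -> id C
  8  $ C id      id $            match id
  9  $ C         $               expand C -> epsilon
Accept reached after 9 steps.

9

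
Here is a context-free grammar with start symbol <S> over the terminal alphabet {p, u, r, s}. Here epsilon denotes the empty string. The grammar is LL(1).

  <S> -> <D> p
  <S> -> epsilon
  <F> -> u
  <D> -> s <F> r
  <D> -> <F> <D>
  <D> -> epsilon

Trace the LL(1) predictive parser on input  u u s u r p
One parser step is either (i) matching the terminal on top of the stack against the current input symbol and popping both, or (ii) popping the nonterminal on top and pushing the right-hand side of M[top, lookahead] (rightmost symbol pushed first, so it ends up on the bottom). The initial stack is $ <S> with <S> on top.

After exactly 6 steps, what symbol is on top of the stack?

step 1: stack=$ <S>  input=u u s u r p $  — expand <S> -> <D> p
step 2: stack=$ p <D>  input=u u s u r p $  — expand <D> -> <F> <D>
step 3: stack=$ p <D> <F>  input=u u s u r p $  — expand <F> -> u
step 4: stack=$ p <D> u  input=u u s u r p $  — match u
step 5: stack=$ p <D>  input=u s u r p $  — expand <D> -> <F> <D>
step 6: stack=$ p <D> <F>  input=u s u r p $  — expand <F> -> u
Stack after step 6: $ p <D> u (top = u).

u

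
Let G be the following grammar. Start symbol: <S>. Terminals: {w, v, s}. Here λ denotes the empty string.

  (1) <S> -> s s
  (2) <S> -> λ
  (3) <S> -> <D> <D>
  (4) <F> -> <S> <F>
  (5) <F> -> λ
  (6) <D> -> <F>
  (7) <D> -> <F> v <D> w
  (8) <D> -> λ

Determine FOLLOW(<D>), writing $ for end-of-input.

{$, s, v, w}

FIRST(<S>) = {λ, s, v}  (via <D> <D>)
FIRST(<F>) = {λ, s, v}  (via <S> <F>)
FIRST(<D>) = {λ, s, v}  (via <F>, <F> v <D> w)
FOLLOW(<S>) includes $ since <S> is the start symbol.
FOLLOW(<S>): in <F>-><S> <F>, <S> is followed by <F> with FIRST {λ, s, v}; in <F>-><S> <F>, the suffix after <S> is nullable, so FOLLOW(<S>) ⊇ FOLLOW(<F>) = {$, s, v, w}. Thus FOLLOW(<S>) = {$, s, v, w}.
FOLLOW(<D>): in <S>-><D> <D> (occurrence 1), <D> is followed by <D> with FIRST {λ, s, v}; in <S>-><D> <D> (occurrence 1), the suffix after <D> is nullable, so FOLLOW(<D>) ⊇ FOLLOW(<S>) = {$, s, v, w}; in <S>-><D> <D> (occurrence 2), the suffix after <D> is empty, so FOLLOW(<D>) ⊇ FOLLOW(<S>) = {$, s, v, w}; in <D>-><F> v <D> w, <D> is followed by w with FIRST {w}. Thus FOLLOW(<D>) = {$, s, v, w}.
FOLLOW(<F>): in <F>-><S> <F>, the suffix after <F> is empty (adds nothing new); in <D>-><F>, the suffix after <F> is empty, so FOLLOW(<F>) ⊇ FOLLOW(<D>) = {$, s, v, w}; in <D>-><F> v <D> w, <F> is followed by v <D> w with FIRST {v}. Thus FOLLOW(<F>) = {$, s, v, w}.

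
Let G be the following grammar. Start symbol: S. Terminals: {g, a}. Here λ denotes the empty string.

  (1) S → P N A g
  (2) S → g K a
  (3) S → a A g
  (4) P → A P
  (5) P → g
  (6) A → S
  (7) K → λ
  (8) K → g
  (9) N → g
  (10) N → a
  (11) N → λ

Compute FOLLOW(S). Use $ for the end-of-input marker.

FIRST(K) = {λ, g}
FIRST(N) = {λ, a, g}
FIRST(S) = {a, g}  (via P N A g)
FIRST(A) = {a, g}  (via S)
FIRST(P) = {a, g}  (via A P)
FOLLOW(S) includes $ since S is the start symbol.
FOLLOW(P): in S→P N A g, P is followed by N A g with FIRST {a, g}; in P→A P, the suffix after P is empty (adds nothing new). Thus FOLLOW(P) = {a, g}.
FOLLOW(A): in S→P N A g, A is followed by g with FIRST {g}; in S→a A g, A is followed by g with FIRST {g}; in P→A P, A is followed by P with FIRST {a, g}. Thus FOLLOW(A) = {a, g}.
FOLLOW(S): in A→S, the suffix after S is empty, so FOLLOW(S) ⊇ FOLLOW(A) = {a, g}. Thus FOLLOW(S) = {$, a, g}.
FOLLOW(K): in S→g K a, K is followed by a with FIRST {a}. Thus FOLLOW(K) = {a}.
FOLLOW(N): in S→P N A g, N is followed by A g with FIRST {a, g}. Thus FOLLOW(N) = {a, g}.

{$, a, g}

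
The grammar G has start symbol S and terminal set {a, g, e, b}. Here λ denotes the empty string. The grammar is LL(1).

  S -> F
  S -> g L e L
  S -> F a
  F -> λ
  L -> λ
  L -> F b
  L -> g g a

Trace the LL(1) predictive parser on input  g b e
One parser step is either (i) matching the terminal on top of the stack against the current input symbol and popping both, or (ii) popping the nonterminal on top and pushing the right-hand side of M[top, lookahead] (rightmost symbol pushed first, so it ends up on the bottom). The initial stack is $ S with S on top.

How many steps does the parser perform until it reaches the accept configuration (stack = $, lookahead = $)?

7

step 1: stack=$ S  input=g b e $  — expand S -> g L e L
step 2: stack=$ L e L g  input=g b e $  — match g
step 3: stack=$ L e L  input=b e $  — expand L -> F b
step 4: stack=$ L e b F  input=b e $  — expand F -> λ
step 5: stack=$ L e b  input=b e $  — match b
step 6: stack=$ L e  input=e $  — match e
step 7: stack=$ L  input=$  — expand L -> λ
Accept reached after 7 steps.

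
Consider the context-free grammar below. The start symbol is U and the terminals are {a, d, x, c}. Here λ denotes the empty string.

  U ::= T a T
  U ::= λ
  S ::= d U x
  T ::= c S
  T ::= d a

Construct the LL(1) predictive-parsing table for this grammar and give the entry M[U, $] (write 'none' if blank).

FIRST(S) = {d}
FIRST(T) = {c, d}
FIRST(U) = {λ, c, d}  (via T a T)
FOLLOW(U) includes $ since U is the start symbol.
FOLLOW(U): in S::=d U x, U is followed by x with FIRST {x}. Thus FOLLOW(U) = {$, x}.
For U ::= T a T: FIRST(T a T) = {c, d}, so it goes in M[U, t] for t ∈ {c, d}.
For U ::= λ: FIRST(λ) = {λ}, so it goes in M[U, t] for t ∈ {}; since λ ∈ FIRST, also for every t ∈ FOLLOW(U) = {$, x}.

U ::= λ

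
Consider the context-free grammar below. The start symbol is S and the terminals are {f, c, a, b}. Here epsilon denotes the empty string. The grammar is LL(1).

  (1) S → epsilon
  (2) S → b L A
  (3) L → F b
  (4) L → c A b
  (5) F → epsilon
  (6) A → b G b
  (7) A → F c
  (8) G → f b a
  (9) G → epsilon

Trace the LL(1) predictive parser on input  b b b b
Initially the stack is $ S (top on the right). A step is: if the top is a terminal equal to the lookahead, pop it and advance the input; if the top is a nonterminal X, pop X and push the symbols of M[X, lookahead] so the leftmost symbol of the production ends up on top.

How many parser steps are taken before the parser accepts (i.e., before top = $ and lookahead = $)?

9

step 1: stack=$ S  input=b b b b $  — expand S → b L A
step 2: stack=$ A L b  input=b b b b $  — match b
step 3: stack=$ A L  input=b b b $  — expand L → F b
step 4: stack=$ A b F  input=b b b $  — expand F → epsilon
step 5: stack=$ A b  input=b b b $  — match b
step 6: stack=$ A  input=b b $  — expand A → b G b
step 7: stack=$ b G b  input=b b $  — match b
step 8: stack=$ b G  input=b $  — expand G → epsilon
step 9: stack=$ b  input=b $  — match b
Accept reached after 9 steps.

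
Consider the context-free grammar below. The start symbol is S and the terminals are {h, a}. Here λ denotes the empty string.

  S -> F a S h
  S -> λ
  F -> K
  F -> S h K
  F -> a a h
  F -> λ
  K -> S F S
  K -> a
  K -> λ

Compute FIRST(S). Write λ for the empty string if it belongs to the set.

{λ, a, h}

FIRST(S) = {λ, a, h}  (via F a S h)
FIRST(F) = {λ, a, h}  (via K, S h K)
FIRST(K) = {λ, a, h}  (via S F S)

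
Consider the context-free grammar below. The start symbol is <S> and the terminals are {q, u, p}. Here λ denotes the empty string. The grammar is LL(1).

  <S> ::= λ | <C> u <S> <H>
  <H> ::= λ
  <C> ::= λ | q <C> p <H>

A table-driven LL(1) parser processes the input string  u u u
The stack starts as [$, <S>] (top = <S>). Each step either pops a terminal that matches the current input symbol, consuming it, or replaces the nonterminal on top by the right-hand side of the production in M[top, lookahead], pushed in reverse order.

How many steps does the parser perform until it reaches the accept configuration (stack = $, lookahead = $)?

step 1: stack=$ <S>  input=u u u $  — expand <S> ::= <C> u <S> <H>
step 2: stack=$ <H> <S> u <C>  input=u u u $  — expand <C> ::= λ
step 3: stack=$ <H> <S> u  input=u u u $  — match u
step 4: stack=$ <H> <S>  input=u u $  — expand <S> ::= <C> u <S> <H>
step 5: stack=$ <H> <H> <S> u <C>  input=u u $  — expand <C> ::= λ
step 6: stack=$ <H> <H> <S> u  input=u u $  — match u
step 7: stack=$ <H> <H> <S>  input=u $  — expand <S> ::= <C> u <S> <H>
step 8: stack=$ <H> <H> <H> <S> u <C>  input=u $  — expand <C> ::= λ
step 9: stack=$ <H> <H> <H> <S> u  input=u $  — match u
step 10: stack=$ <H> <H> <H> <S>  input=$  — expand <S> ::= λ
step 11: stack=$ <H> <H> <H>  input=$  — expand <H> ::= λ
step 12: stack=$ <H> <H>  input=$  — expand <H> ::= λ
step 13: stack=$ <H>  input=$  — expand <H> ::= λ
Accept reached after 13 steps.

13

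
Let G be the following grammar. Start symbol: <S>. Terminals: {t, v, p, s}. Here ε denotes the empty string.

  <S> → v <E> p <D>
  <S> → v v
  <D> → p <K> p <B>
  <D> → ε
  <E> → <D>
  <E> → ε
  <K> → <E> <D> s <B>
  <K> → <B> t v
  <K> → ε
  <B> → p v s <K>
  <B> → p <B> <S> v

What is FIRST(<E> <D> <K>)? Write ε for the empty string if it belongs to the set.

{ε, p, s}

FIRST(<S>): from <S>→v <E> p <D> we get {v}; from <S>→v v we get {v}. So FIRST(<S>) = {v}.
FIRST(<D>): from <D>→p <K> p <B> we get {p}; from <D>→ε we get {ε}. So FIRST(<D>) = {ε, p}.
FIRST(<B>): from <B>→p v s <K> we get {p}; from <B>→p <B> <S> v we get {p}. So FIRST(<B>) = {p}.
FIRST(<E>): from <E>→<D> we get {ε, p}; from <E>→ε we get {ε}. So FIRST(<E>) = {ε, p}.
FIRST(<K>): from <K>→<E> <D> s <B> we get {p, s}; from <K>→<B> t v we get {p}; from <K>→ε we get {ε}. So FIRST(<K>) = {ε, p, s}.
FIRST(<E> <D> <K>): take FIRST of each symbol in turn, carrying on past any symbol whose FIRST contains ε; result {ε, p, s}.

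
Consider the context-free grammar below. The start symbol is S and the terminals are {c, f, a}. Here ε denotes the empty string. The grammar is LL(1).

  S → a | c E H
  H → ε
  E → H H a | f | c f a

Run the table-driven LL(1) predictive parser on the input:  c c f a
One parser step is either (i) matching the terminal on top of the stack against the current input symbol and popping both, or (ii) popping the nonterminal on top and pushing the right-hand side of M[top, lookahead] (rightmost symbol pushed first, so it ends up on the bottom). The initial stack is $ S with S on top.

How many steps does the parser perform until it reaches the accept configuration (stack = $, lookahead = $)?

7

     Stack      Input      Action
  1  $ S        c c f a $  expand S → c E H
  2  $ H E c    c c f a $  match c
  3  $ H E      c f a $    expand E → c f a
  4  $ H a f c  c f a $    match c
  5  $ H a f    f a $      match f
  6  $ H a      a $        match a
  7  $ H        $          expand H → ε
Accept reached after 7 steps.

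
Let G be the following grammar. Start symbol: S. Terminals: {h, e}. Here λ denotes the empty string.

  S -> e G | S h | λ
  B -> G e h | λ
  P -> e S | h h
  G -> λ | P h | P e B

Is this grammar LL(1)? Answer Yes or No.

No

FIRST(S) = {λ, e, h}
FIRST(B) = {λ, e, h}
FIRST(P) = {e, h}
FIRST(G) = {λ, e, h}
FOLLOW(S) = {$, e, h}
FOLLOW(B) = {$, e, h}
FOLLOW(P) = {e, h}
FOLLOW(G) = {$, e, h}
Cell M[B, e] receives both B -> G e h and B -> λ — the grammar is not LL(1).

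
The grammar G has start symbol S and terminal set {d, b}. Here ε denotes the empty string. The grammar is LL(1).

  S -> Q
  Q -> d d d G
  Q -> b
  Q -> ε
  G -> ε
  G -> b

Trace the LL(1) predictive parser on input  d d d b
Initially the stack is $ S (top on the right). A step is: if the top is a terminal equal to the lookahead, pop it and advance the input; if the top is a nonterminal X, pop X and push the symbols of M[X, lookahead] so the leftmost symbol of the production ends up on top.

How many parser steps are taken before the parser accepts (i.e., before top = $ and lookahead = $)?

7

step 1: stack=$ S  input=d d d b $  — expand S -> Q
step 2: stack=$ Q  input=d d d b $  — expand Q -> d d d G
step 3: stack=$ G d d d  input=d d d b $  — match d
step 4: stack=$ G d d  input=d d b $  — match d
step 5: stack=$ G d  input=d b $  — match d
step 6: stack=$ G  input=b $  — expand G -> b
step 7: stack=$ b  input=b $  — match b
Accept reached after 7 steps.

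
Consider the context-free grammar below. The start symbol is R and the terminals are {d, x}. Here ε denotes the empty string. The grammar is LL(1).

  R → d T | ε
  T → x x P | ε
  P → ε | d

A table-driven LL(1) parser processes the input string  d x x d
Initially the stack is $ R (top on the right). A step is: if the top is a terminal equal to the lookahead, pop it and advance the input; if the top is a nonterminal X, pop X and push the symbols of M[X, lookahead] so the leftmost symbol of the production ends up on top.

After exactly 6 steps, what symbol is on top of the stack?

d

     Stack    Input      Action
  1  $ R      d x x d $  expand R → d T
  2  $ T d    d x x d $  match d
  3  $ T      x x d $    expand T → x x P
  4  $ P x x  x x d $    match x
  5  $ P x    x d $      match x
  6  $ P      d $        expand P → d
Stack after step 6: $ d (top = d).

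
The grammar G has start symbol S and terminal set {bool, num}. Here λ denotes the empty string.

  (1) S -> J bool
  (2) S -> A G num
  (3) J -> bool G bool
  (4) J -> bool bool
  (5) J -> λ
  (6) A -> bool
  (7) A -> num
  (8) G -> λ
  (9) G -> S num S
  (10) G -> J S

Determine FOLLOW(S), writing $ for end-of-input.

FIRST(J) = {λ, bool}
FIRST(A) = {bool, num}
FIRST(S) = {bool, num}  (via J bool, A G num)
FIRST(G) = {λ, bool, num}  (via S num S, J S)
FOLLOW(S) includes $ since S is the start symbol.
FOLLOW(J): in S->J bool, J is followed by bool with FIRST {bool}; in G->J S, J is followed by S with FIRST {bool, num}. Thus FOLLOW(J) = {bool, num}.
FOLLOW(A): in S->A G num, A is followed by G num with FIRST {bool, num}. Thus FOLLOW(A) = {bool, num}.
FOLLOW(G): in S->A G num, G is followed by num with FIRST {num}; in J->bool G bool, G is followed by bool with FIRST {bool}. Thus FOLLOW(G) = {bool, num}.
FOLLOW(S): in G->S num S (occurrence 1), S is followed by num S with FIRST {num}; in G->S num S (occurrence 2), the suffix after S is empty, so FOLLOW(S) ⊇ FOLLOW(G) = {bool, num}; in G->J S, the suffix after S is empty, so FOLLOW(S) ⊇ FOLLOW(G) = {bool, num}. Thus FOLLOW(S) = {$, bool, num}.

{$, bool, num}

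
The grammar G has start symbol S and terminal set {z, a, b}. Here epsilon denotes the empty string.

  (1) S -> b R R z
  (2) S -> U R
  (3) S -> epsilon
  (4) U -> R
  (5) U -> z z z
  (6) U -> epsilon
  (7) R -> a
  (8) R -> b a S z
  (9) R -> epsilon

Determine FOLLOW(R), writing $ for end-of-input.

FIRST(R) = {epsilon, a, b}
FIRST(U) = {epsilon, a, b, z}  (via R)
FIRST(S) = {epsilon, a, b, z}  (via U R)
FOLLOW(S) includes $ since S is the start symbol.
FOLLOW(S): in R->b a S z, S is followed by z with FIRST {z}. Thus FOLLOW(S) = {$, z}.
FOLLOW(U): in S->U R, U is followed by R with FIRST {epsilon, a, b}; in S->U R, the suffix after U is nullable, so FOLLOW(U) ⊇ FOLLOW(S) = {$, z}. Thus FOLLOW(U) = {$, a, b, z}.
FOLLOW(R): in S->b R R z (occurrence 1), R is followed by R z with FIRST {a, b, z}; in S->b R R z (occurrence 2), R is followed by z with FIRST {z}; in S->U R, the suffix after R is empty, so FOLLOW(R) ⊇ FOLLOW(S) = {$, z}; in U->R, the suffix after R is empty, so FOLLOW(R) ⊇ FOLLOW(U) = {$, a, b, z}. Thus FOLLOW(R) = {$, a, b, z}.

{$, a, b, z}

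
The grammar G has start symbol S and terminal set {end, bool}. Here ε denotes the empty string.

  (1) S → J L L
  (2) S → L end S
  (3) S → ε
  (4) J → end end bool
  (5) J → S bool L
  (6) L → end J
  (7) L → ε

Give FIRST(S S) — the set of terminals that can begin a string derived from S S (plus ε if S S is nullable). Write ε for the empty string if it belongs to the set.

FIRST(L): from L→end J we get {end}; from L→ε we get {ε}. So FIRST(L) = {ε, end}.
FIRST(S): from S→J L L we get {bool, end}; from S→L end S we get {end}; from S→ε we get {ε}. So FIRST(S) = {ε, bool, end}.
FIRST(J): from J→end end bool we get {end}; from J→S bool L we get {bool, end}. So FIRST(J) = {bool, end}.
FIRST(S S): take FIRST of each symbol in turn, carrying on past any symbol whose FIRST contains ε; result {ε, bool, end}.

{ε, bool, end}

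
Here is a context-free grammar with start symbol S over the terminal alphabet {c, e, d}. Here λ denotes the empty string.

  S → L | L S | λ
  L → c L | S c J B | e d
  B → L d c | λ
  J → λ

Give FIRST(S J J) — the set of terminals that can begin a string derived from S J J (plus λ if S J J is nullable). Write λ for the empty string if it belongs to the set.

FIRST(J): from J→λ we get {λ}. So FIRST(J) = {λ}.
FIRST(S): from S→L we get {c, e}; from S→L S we get {c, e}; from S→λ we get {λ}. So FIRST(S) = {λ, c, e}.
FIRST(L): from L→c L we get {c}; from L→S c J B we get {c, e}; from L→e d we get {e}. So FIRST(L) = {c, e}.
FIRST(B): from B→L d c we get {c, e}; from B→λ we get {λ}. So FIRST(B) = {λ, c, e}.
FIRST(S J J): take FIRST of each symbol in turn, carrying on past any symbol whose FIRST contains λ; result {λ, c, e}.

{λ, c, e}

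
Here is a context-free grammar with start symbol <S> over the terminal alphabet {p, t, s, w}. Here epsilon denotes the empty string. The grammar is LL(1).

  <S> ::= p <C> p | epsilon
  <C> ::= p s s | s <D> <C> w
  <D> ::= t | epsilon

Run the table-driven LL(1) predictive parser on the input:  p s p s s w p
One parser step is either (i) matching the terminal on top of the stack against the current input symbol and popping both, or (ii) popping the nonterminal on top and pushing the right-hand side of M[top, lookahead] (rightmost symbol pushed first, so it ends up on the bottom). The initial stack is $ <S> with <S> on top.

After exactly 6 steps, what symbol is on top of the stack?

step 1: stack=$ <S>  input=p s p s s w p $  — expand <S> ::= p <C> p
step 2: stack=$ p <C> p  input=p s p s s w p $  — match p
step 3: stack=$ p <C>  input=s p s s w p $  — expand <C> ::= s <D> <C> w
step 4: stack=$ p w <C> <D> s  input=s p s s w p $  — match s
step 5: stack=$ p w <C> <D>  input=p s s w p $  — expand <D> ::= epsilon
step 6: stack=$ p w <C>  input=p s s w p $  — expand <C> ::= p s s
Stack after step 6: $ p w s s p (top = p).

p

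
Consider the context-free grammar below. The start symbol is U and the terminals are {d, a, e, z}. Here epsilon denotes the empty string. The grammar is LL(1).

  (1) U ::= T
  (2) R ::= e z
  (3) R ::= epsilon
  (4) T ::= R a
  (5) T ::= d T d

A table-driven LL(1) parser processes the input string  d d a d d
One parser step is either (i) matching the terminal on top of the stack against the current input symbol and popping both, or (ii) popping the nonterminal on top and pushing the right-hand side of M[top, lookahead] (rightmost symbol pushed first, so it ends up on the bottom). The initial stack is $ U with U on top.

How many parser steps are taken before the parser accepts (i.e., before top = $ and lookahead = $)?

10

step 1: stack=$ U  input=d d a d d $  — expand U ::= T
step 2: stack=$ T  input=d d a d d $  — expand T ::= d T d
step 3: stack=$ d T d  input=d d a d d $  — match d
step 4: stack=$ d T  input=d a d d $  — expand T ::= d T d
step 5: stack=$ d d T d  input=d a d d $  — match d
step 6: stack=$ d d T  input=a d d $  — expand T ::= R a
step 7: stack=$ d d a R  input=a d d $  — expand R ::= epsilon
step 8: stack=$ d d a  input=a d d $  — match a
step 9: stack=$ d d  input=d d $  — match d
step 10: stack=$ d  input=d $  — match d
Accept reached after 10 steps.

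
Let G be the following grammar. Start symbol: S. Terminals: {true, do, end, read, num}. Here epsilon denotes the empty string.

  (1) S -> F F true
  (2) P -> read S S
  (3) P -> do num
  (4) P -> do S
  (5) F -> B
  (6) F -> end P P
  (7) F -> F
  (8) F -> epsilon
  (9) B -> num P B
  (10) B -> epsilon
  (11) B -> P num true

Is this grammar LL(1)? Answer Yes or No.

FIRST(S) = {do, end, num, read, true}
FIRST(P) = {do, read}
FIRST(F) = {epsilon, do, end, num, read}
FIRST(B) = {epsilon, do, num, read}
FOLLOW(S) = {$, do, end, num, read, true}
FOLLOW(P) = {do, end, num, read, true}
FOLLOW(F) = {do, end, num, read, true}
FOLLOW(B) = {do, end, num, read, true}
Cell M[B, do] receives both B -> epsilon and B -> P num true — the grammar is not LL(1).

No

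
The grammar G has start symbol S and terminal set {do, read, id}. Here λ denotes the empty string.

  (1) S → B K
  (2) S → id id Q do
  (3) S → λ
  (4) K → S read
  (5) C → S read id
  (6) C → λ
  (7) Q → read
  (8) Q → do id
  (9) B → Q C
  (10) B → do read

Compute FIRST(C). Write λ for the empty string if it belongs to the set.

{λ, do, id, read}

FIRST(Q) = {do, read}
FIRST(B) = {do, read}  (via Q C)
FIRST(S) = {λ, do, id, read}  (via B K)
FIRST(K) = {do, id, read}  (via S read)
FIRST(C) = {λ, do, id, read}  (via S read id)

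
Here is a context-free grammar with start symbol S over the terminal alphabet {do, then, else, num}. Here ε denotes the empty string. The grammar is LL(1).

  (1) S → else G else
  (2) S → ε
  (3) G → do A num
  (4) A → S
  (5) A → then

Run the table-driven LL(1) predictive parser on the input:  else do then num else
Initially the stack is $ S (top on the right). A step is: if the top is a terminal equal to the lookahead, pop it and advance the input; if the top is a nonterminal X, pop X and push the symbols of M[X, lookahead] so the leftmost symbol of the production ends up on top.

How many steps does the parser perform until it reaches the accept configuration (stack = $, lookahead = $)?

8

     Stack            Input                    Action
  1  $ S              else do then num else $  expand S → else G else
  2  $ else G else    else do then num else $  match else
  3  $ else G         do then num else $       expand G → do A num
  4  $ else num A do  do then num else $       match do
  5  $ else num A     then num else $          expand A → then
  6  $ else num then  then num else $          match then
  7  $ else num       num else $               match num
  8  $ else           else $                   match else
Accept reached after 8 steps.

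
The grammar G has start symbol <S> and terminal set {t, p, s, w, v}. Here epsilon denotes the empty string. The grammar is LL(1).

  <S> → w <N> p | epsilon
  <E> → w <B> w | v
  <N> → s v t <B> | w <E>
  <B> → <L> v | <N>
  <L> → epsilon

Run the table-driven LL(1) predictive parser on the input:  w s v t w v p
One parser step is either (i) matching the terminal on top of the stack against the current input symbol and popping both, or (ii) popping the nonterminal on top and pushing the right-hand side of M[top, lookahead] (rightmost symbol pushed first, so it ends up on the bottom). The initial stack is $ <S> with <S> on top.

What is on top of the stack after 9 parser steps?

<E>

step 1: stack=$ <S>  input=w s v t w v p $  — expand <S> → w <N> p
step 2: stack=$ p <N> w  input=w s v t w v p $  — match w
step 3: stack=$ p <N>  input=s v t w v p $  — expand <N> → s v t <B>
step 4: stack=$ p <B> t v s  input=s v t w v p $  — match s
step 5: stack=$ p <B> t v  input=v t w v p $  — match v
step 6: stack=$ p <B> t  input=t w v p $  — match t
step 7: stack=$ p <B>  input=w v p $  — expand <B> → <N>
step 8: stack=$ p <N>  input=w v p $  — expand <N> → w <E>
step 9: stack=$ p <E> w  input=w v p $  — match w
Stack after step 9: $ p <E> (top = <E>).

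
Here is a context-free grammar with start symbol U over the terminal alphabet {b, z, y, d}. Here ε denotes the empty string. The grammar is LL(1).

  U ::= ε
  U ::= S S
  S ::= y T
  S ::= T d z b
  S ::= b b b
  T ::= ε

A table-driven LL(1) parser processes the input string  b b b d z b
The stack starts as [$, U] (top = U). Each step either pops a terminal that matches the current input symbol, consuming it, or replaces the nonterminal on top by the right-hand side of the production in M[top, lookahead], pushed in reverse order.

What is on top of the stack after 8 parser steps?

step 1: stack=$ U  input=b b b d z b $  — expand U ::= S S
step 2: stack=$ S S  input=b b b d z b $  — expand S ::= b b b
step 3: stack=$ S b b b  input=b b b d z b $  — match b
step 4: stack=$ S b b  input=b b d z b $  — match b
step 5: stack=$ S b  input=b d z b $  — match b
step 6: stack=$ S  input=d z b $  — expand S ::= T d z b
step 7: stack=$ b z d T  input=d z b $  — expand T ::= ε
step 8: stack=$ b z d  input=d z b $  — match d
Stack after step 8: $ b z (top = z).

z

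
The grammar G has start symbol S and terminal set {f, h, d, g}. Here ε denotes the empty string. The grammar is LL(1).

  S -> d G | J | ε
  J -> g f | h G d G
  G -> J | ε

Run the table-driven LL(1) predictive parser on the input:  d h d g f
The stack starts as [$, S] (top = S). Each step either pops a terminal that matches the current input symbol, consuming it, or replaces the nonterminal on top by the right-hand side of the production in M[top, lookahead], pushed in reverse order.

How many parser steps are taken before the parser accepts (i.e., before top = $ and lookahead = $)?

step 1: stack=$ S  input=d h d g f $  — expand S -> d G
step 2: stack=$ G d  input=d h d g f $  — match d
step 3: stack=$ G  input=h d g f $  — expand G -> J
step 4: stack=$ J  input=h d g f $  — expand J -> h G d G
step 5: stack=$ G d G h  input=h d g f $  — match h
step 6: stack=$ G d G  input=d g f $  — expand G -> ε
step 7: stack=$ G d  input=d g f $  — match d
step 8: stack=$ G  input=g f $  — expand G -> J
step 9: stack=$ J  input=g f $  — expand J -> g f
step 10: stack=$ f g  input=g f $  — match g
step 11: stack=$ f  input=f $  — match f
Accept reached after 11 steps.

11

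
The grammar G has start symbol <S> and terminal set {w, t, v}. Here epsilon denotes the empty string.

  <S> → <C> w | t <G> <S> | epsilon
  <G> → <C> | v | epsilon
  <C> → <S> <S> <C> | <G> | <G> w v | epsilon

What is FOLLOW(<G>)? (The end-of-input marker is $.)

FIRST(<S>) = {epsilon, t, v, w}  (via <C> w)
FIRST(<G>) = {epsilon, t, v, w}  (via <C>)
FIRST(<C>) = {epsilon, t, v, w}  (via <S> <S> <C>, <G>, <G> w v)
FOLLOW(<S>) includes $ since <S> is the start symbol.
FOLLOW(<S>): in <S>→t <G> <S>, the suffix after <S> is empty (adds nothing new); in <C>→<S> <S> <C> (occurrence 1), <S> is followed by <S> <C> with FIRST {epsilon, t, v, w}; in <C>→<S> <S> <C> (occurrence 1), the suffix after <S> is nullable, so FOLLOW(<S>) ⊇ FOLLOW(<C>) = {$, t, v, w}; in <C>→<S> <S> <C> (occurrence 2), <S> is followed by <C> with FIRST {epsilon, t, v, w}; in <C>→<S> <S> <C> (occurrence 2), the suffix after <S> is nullable, so FOLLOW(<S>) ⊇ FOLLOW(<C>) = {$, t, v, w}. Thus FOLLOW(<S>) = {$, t, v, w}.
FOLLOW(<G>): in <S>→t <G> <S>, <G> is followed by <S> with FIRST {epsilon, t, v, w}; in <S>→t <G> <S>, the suffix after <G> is nullable, so FOLLOW(<G>) ⊇ FOLLOW(<S>) = {$, t, v, w}; in <C>→<G>, the suffix after <G> is empty, so FOLLOW(<G>) ⊇ FOLLOW(<C>) = {$, t, v, w}; in <C>→<G> w v, <G> is followed by w v with FIRST {w}. Thus FOLLOW(<G>) = {$, t, v, w}.
FOLLOW(<C>): in <S>→<C> w, <C> is followed by w with FIRST {w}; in <G>→<C>, the suffix after <C> is empty, so FOLLOW(<C>) ⊇ FOLLOW(<G>) = {$, t, v, w}; in <C>→<S> <S> <C>, the suffix after <C> is empty (adds nothing new). Thus FOLLOW(<C>) = {$, t, v, w}.

{$, t, v, w}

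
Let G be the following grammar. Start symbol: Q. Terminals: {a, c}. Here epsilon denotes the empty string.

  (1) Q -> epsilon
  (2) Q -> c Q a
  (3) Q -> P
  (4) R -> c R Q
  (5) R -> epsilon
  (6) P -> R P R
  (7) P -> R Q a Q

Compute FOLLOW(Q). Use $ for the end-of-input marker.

{$, a, c}

FIRST(R) = {epsilon, c}
FIRST(Q) = {epsilon, a, c}  (via P)
FIRST(P) = {a, c}  (via R P R, R Q a Q)
FOLLOW(Q) includes $ since Q is the start symbol.
FOLLOW(Q): in Q->c Q a, Q is followed by a with FIRST {a}; in R->c R Q, the suffix after Q is empty, so FOLLOW(Q) ⊇ FOLLOW(R) = {$, a, c}; in P->R Q a Q (occurrence 1), Q is followed by a Q with FIRST {a}; in P->R Q a Q (occurrence 2), the suffix after Q is empty, so FOLLOW(Q) ⊇ FOLLOW(P) = {$, a, c}. Thus FOLLOW(Q) = {$, a, c}.
FOLLOW(P): in Q->P, the suffix after P is empty, so FOLLOW(P) ⊇ FOLLOW(Q) = {$, a, c}; in P->R P R, P is followed by R with FIRST {epsilon, c}; in P->R P R, the suffix after P is nullable (adds nothing new). Thus FOLLOW(P) = {$, a, c}.
FOLLOW(R): in R->c R Q, R is followed by Q with FIRST {epsilon, a, c}; in R->c R Q, the suffix after R is nullable (adds nothing new); in P->R P R (occurrence 1), R is followed by P R with FIRST {a, c}; in P->R P R (occurrence 2), the suffix after R is empty, so FOLLOW(R) ⊇ FOLLOW(P) = {$, a, c}; in P->R Q a Q, R is followed by Q a Q with FIRST {a, c}. Thus FOLLOW(R) = {$, a, c}.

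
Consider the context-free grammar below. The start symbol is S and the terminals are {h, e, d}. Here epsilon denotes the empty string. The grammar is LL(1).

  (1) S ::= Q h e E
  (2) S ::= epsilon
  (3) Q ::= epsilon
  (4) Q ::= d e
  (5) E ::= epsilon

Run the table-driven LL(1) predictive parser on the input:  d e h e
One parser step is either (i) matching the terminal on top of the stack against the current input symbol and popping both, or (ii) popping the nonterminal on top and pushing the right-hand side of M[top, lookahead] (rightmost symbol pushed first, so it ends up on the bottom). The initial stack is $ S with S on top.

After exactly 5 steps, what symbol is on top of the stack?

e

step 1: stack=$ S  input=d e h e $  — expand S ::= Q h e E
step 2: stack=$ E e h Q  input=d e h e $  — expand Q ::= d e
step 3: stack=$ E e h e d  input=d e h e $  — match d
step 4: stack=$ E e h e  input=e h e $  — match e
step 5: stack=$ E e h  input=h e $  — match h
Stack after step 5: $ E e (top = e).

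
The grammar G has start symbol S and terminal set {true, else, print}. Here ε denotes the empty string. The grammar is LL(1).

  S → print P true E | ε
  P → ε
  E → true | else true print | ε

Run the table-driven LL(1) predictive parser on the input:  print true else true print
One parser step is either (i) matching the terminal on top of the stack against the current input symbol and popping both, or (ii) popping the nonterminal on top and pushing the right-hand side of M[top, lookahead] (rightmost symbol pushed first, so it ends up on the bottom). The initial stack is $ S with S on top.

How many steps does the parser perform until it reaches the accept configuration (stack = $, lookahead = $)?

8

     Stack              Input                         Action
  1  $ S                print true else true print $  expand S → print P true E
  2  $ E true P print   print true else true print $  match print
  3  $ E true P         true else true print $        expand P → ε
  4  $ E true           true else true print $        match true
  5  $ E                else true print $             expand E → else true print
  6  $ print true else  else true print $             match else
  7  $ print true       true print $                  match true
  8  $ print            print $                       match print
Accept reached after 8 steps.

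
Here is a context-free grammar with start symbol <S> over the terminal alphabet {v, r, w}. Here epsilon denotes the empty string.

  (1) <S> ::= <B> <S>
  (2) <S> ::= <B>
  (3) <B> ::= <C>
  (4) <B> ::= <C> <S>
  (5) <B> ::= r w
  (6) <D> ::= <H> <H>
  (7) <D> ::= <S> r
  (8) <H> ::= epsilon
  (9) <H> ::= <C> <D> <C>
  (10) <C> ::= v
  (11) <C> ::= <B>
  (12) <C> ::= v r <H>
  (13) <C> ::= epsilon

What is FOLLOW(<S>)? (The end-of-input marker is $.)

FIRST(<S>) = {epsilon, r, v}  (via <B> <S>, <B>)
FIRST(<B>) = {epsilon, r, v}  (via <C>, <C> <S>)
FIRST(<C>) = {epsilon, r, v}  (via <B>)
FIRST(<D>) = {epsilon, r, v}  (via <H> <H>, <S> r)
FIRST(<H>) = {epsilon, r, v}  (via <C> <D> <C>)
FOLLOW(<S>) includes $ since <S> is the start symbol.
FOLLOW(<S>): in <S>::=<B> <S>, the suffix after <S> is empty (adds nothing new); in <B>::=<C> <S>, the suffix after <S> is empty, so FOLLOW(<S>) ⊇ FOLLOW(<B>) = {$, r, v}; in <D>::=<S> r, <S> is followed by r with FIRST {r}. Thus FOLLOW(<S>) = {$, r, v}.
FOLLOW(<B>): in <S>::=<B> <S>, <B> is followed by <S> with FIRST {epsilon, r, v}; in <S>::=<B> <S>, the suffix after <B> is nullable, so FOLLOW(<B>) ⊇ FOLLOW(<S>) = {$, r, v}; in <S>::=<B>, the suffix after <B> is empty, so FOLLOW(<B>) ⊇ FOLLOW(<S>) = {$, r, v}; in <C>::=<B>, the suffix after <B> is empty, so FOLLOW(<B>) ⊇ FOLLOW(<C>) = {$, r, v}. Thus FOLLOW(<B>) = {$, r, v}.
FOLLOW(<D>): in <H>::=<C> <D> <C>, <D> is followed by <C> with FIRST {epsilon, r, v}; in <H>::=<C> <D> <C>, the suffix after <D> is nullable, so FOLLOW(<D>) ⊇ FOLLOW(<H>) = {$, r, v}. Thus FOLLOW(<D>) = {$, r, v}.
FOLLOW(<H>): in <D>::=<H> <H> (occurrence 1), <H> is followed by <H> with FIRST {epsilon, r, v}; in <D>::=<H> <H> (occurrence 1), the suffix after <H> is nullable, so FOLLOW(<H>) ⊇ FOLLOW(<D>) = {$, r, v}; in <D>::=<H> <H> (occurrence 2), the suffix after <H> is empty, so FOLLOW(<H>) ⊇ FOLLOW(<D>) = {$, r, v}; in <C>::=v r <H>, the suffix after <H> is empty, so FOLLOW(<H>) ⊇ FOLLOW(<C>) = {$, r, v}. Thus FOLLOW(<H>) = {$, r, v}.
FOLLOW(<C>): in <B>::=<C>, the suffix after <C> is empty, so FOLLOW(<C>) ⊇ FOLLOW(<B>) = {$, r, v}; in <B>::=<C> <S>, <C> is followed by <S> with FIRST {epsilon, r, v}; in <B>::=<C> <S>, the suffix after <C> is nullable, so FOLLOW(<C>) ⊇ FOLLOW(<B>) = {$, r, v}; in <H>::=<C> <D> <C> (occurrence 1), <C> is followed by <D> <C> with FIRST {epsilon, r, v}; in <H>::=<C> <D> <C> (occurrence 1), the suffix after <C> is nullable, so FOLLOW(<C>) ⊇ FOLLOW(<H>) = {$, r, v}; in <H>::=<C> <D> <C> (occurrence 2), the suffix after <C> is empty, so FOLLOW(<C>) ⊇ FOLLOW(<H>) = {$, r, v}. Thus FOLLOW(<C>) = {$, r, v}.

{$, r, v}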